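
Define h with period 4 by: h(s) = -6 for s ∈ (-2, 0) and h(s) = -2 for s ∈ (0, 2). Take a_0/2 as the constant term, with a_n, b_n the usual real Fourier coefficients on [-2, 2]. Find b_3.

8/(3*pi)

b_3 = 1/2 ∫_{-2}^{2} h(s) sin(3*pi*s/2) ds.
Split the integral at the breakpoints.
Directly, an antiderivative of (-6) sin(3*pi*s/2) is 4*cos(3*pi*s/2)/pi; evaluating from -2 to 0: ∫_{-2}^{0} (-6) sin(3*pi*s/2) ds = (4/pi) - (-4/pi) = 8/pi.
Directly, an antiderivative of (-2) sin(3*pi*s/2) is 4*cos(3*pi*s/2)/(3*pi); evaluating from 0 to 2: ∫_{0}^{2} (-2) sin(3*pi*s/2) ds = (-4/(3*pi)) - (4/(3*pi)) = -8/(3*pi).
Summing the pieces and multiplying by (1/2) gives b_3 = 8/(3*pi).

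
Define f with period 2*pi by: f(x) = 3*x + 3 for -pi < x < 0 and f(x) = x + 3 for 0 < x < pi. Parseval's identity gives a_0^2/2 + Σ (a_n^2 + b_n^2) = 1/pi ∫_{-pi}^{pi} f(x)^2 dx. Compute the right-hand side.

1/pi ∫_{-pi}^{pi} f(x)^2 dx = 1/pi · (2*pi*(-9*pi + 27 + 5*pi**2)/3) = -6*pi + 18 + 10*pi**2/3.

-6*pi + 18 + 10*pi**2/3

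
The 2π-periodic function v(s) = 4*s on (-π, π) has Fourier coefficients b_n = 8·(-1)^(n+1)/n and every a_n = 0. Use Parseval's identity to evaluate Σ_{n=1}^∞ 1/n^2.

Parseval: Σ b_n^2 = (1/π) ∫_{-π}^{π} v(s)^2 ds = 32*pi**2/3.
Σ b_n^2 = Σ 64/n^2, so Σ 1/n^2 = (32*pi**2/3)/64 = pi**2/6.

pi**2/6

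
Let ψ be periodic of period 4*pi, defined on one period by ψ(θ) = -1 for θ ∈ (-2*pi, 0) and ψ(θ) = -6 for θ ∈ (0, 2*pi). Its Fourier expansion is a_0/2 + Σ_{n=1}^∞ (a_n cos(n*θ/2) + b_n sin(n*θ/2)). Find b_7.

-10/(7*pi)

b_7 = (1/(2*pi)) ∫_{-2*pi}^{2*pi} ψ(θ) sin(7*θ/2) dθ.
Split the integral at the breakpoints.
Directly, an antiderivative of (-1) sin(7*θ/2) is 2*cos(7*θ/2)/7; evaluating from -2*pi to 0: ∫_{-2*pi}^{0} (-1) sin(7*θ/2) dθ = (2/7) - (-2/7) = 4/7.
Directly, an antiderivative of (-6) sin(7*θ/2) is 12*cos(7*θ/2)/7; evaluating from 0 to 2*pi: ∫_{0}^{2*pi} (-6) sin(7*θ/2) dθ = (-12/7) - (12/7) = -24/7.
Summing the pieces and multiplying by (1/(2*pi)) gives b_7 = -10/(7*pi).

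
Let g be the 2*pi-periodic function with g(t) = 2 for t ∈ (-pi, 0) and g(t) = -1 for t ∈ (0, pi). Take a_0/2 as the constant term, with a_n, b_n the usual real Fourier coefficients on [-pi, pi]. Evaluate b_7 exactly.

-6/(7*pi)

b_7 = 1/pi ∫_{-pi}^{pi} g(t) sin(7*t) dt.
Split the integral at the breakpoints.
Directly, an antiderivative of (2) sin(7*t) is -2*cos(7*t)/7; evaluating from -pi to 0: ∫_{-pi}^{0} (2) sin(7*t) dt = (-2/7) - (2/7) = -4/7.
Directly, an antiderivative of (-1) sin(7*t) is cos(7*t)/7; evaluating from 0 to pi: ∫_{0}^{pi} (-1) sin(7*t) dt = (-1/7) - (1/7) = -2/7.
Summing the pieces and multiplying by (1/pi) gives b_7 = -6/(7*pi).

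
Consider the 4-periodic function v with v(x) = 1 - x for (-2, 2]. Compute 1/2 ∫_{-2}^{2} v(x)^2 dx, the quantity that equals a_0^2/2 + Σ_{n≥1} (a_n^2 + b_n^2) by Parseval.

14/3

1/2 ∫_{-2}^{2} v(x)^2 dx = 1/2 · (28/3) = 14/3.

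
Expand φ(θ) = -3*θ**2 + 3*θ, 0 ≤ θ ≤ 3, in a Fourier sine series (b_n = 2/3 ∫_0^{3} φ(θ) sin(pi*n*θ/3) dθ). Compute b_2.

18/pi

b_2 = 2/3 ∫_0^{3} (-3*θ**2 + 3*θ) sin(2*pi*θ/3) dθ.
Integrating by parts twice (tabular method), an antiderivative of (-3*θ**2 + 3*θ) sin(2*pi*θ/3) is 9*θ**2*cos(2*pi*θ/3)/(2*pi) - 27*θ*sin(2*pi*θ/3)/(2*pi**2) - 9*θ*cos(2*pi*θ/3)/(2*pi) + 27*sin(2*pi*θ/3)/(4*pi**2) - 81*cos(2*pi*θ/3)/(4*pi**3); evaluating from 0 to 3: ∫_{0}^{3} (-3*θ**2 + 3*θ) sin(2*pi*θ/3) dθ = (-81/(4*pi**3) + 27/pi) - (-81/(4*pi**3)) = 27/pi.
Hence b_2 = (2/3)·(27/pi) = 18/pi.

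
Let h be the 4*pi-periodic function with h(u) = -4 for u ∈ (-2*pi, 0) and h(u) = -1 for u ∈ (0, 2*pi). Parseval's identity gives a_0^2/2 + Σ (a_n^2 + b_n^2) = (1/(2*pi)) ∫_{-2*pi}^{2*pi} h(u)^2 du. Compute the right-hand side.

17

(1/(2*pi)) ∫_{-2*pi}^{2*pi} h(u)^2 du = (1/(2*pi)) · (34*pi) = 17.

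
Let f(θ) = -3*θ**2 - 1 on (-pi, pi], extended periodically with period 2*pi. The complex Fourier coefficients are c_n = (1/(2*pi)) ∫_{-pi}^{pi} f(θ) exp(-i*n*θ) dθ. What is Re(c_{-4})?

Since f is real-valued, Re(c_{-4}) = (1/(2*pi)) ∫_{-pi}^{pi} f(θ) cos(-4*θ) dθ = a_{4}/2.
f is even and cos(-4*θ) is even, so the integrand is even: ∫_{-pi}^{pi} f(θ) cos(-4*θ) dθ = 2∫_0^{pi} f(θ) cos(-4*θ) dθ.
Integrating by parts twice (tabular method), an antiderivative of (-3*θ**2 - 1) cos(-4*θ) is -3*θ**2*sin(4*θ)/4 - 3*θ*cos(4*θ)/8 - 5*sin(4*θ)/32; evaluating from 0 to pi: ∫_{0}^{pi} (-3*θ**2 - 1) cos(-4*θ) dθ = (-3*pi/8) - (0) = -3*pi/8.
So ∫_{-pi}^{pi} f(θ) cos(-4*θ) dθ = -3*pi/4.
Hence Re(c_{-4}) = (1/(2*pi))·(-3*pi/4) = -3/8.

-3/8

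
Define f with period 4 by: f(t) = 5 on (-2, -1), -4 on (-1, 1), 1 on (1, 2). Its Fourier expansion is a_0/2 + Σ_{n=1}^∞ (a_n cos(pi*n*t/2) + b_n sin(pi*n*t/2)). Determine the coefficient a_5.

a_5 = 1/2 ∫_{-2}^{2} f(t) cos(5*pi*t/2) dt.
Split the integral at the breakpoints.
Directly, an antiderivative of (5) cos(5*pi*t/2) is 2*sin(5*pi*t/2)/pi; evaluating from -2 to -1: ∫_{-2}^{-1} (5) cos(5*pi*t/2) dt = (-2/pi) - (0) = -2/pi.
Directly, an antiderivative of (-4) cos(5*pi*t/2) is -8*sin(5*pi*t/2)/(5*pi); evaluating from -1 to 1: ∫_{-1}^{1} (-4) cos(5*pi*t/2) dt = (-8/(5*pi)) - (8/(5*pi)) = -16/(5*pi).
Directly, an antiderivative of (1) cos(5*pi*t/2) is 2*sin(5*pi*t/2)/(5*pi); evaluating from 1 to 2: ∫_{1}^{2} (1) cos(5*pi*t/2) dt = (0) - (2/(5*pi)) = -2/(5*pi).
Summing the pieces and multiplying by (1/2) gives a_5 = -14/(5*pi).

-14/(5*pi)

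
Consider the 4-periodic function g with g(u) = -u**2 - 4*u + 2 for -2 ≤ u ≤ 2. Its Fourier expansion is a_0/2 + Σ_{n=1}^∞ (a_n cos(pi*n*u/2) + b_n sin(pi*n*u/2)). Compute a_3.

16/(9*pi**2)

a_3 = 1/2 ∫_{-2}^{2} g(u) cos(3*pi*u/2) du.
Integrating by parts twice (tabular method), an antiderivative of (-u**2 - 4*u + 2) cos(3*pi*u/2) is -2*u**2*sin(3*pi*u/2)/(3*pi) - 8*u*sin(3*pi*u/2)/(3*pi) - 8*u*cos(3*pi*u/2)/(9*pi**2) + 16*sin(3*pi*u/2)/(27*pi**3) + 4*sin(3*pi*u/2)/(3*pi) - 16*cos(3*pi*u/2)/(9*pi**2); evaluating from -2 to 2: ∫_{-2}^{2} (-u**2 - 4*u + 2) cos(3*pi*u/2) du = (32/(9*pi**2)) - (0) = 32/(9*pi**2).
Hence a_3 = (1/2)·(32/(9*pi**2)) = 16/(9*pi**2).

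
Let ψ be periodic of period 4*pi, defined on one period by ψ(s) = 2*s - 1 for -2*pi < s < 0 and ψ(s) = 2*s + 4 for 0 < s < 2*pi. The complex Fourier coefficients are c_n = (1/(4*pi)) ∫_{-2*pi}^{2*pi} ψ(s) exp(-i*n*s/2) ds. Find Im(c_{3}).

Since ψ is real-valued, Im(c_{3}) = -(1/(4*pi)) ∫_{-2*pi}^{2*pi} ψ(s) sin(3*s/2) ds = -b_{3}/2.
Split the integral at the breakpoints.
Integrating by parts (boundary term plus one more integral), an antiderivative of (2*s - 1) sin(3*s/2) is -4*s*cos(3*s/2)/3 + 8*sin(3*s/2)/9 + 2*cos(3*s/2)/3; evaluating from -2*pi to 0: ∫_{-2*pi}^{0} (2*s - 1) sin(3*s/2) ds = (2/3) - (-8*pi/3 - 2/3) = 4/3 + 8*pi/3.
Integrating by parts (boundary term plus one more integral), an antiderivative of (2*s + 4) sin(3*s/2) is -4*s*cos(3*s/2)/3 + 8*sin(3*s/2)/9 - 8*cos(3*s/2)/3; evaluating from 0 to 2*pi: ∫_{0}^{2*pi} (2*s + 4) sin(3*s/2) ds = (8/3 + 8*pi/3) - (-8/3) = 16/3 + 8*pi/3.
So ∫_{-2*pi}^{2*pi} ψ(s) sin(3*s/2) ds = 20/3 + 16*pi/3.
Hence Im(c_{3}) = (-1/(4*pi))·(20/3 + 16*pi/3) = (-4*pi - 5)/(3*pi).

(-4*pi - 5)/(3*pi)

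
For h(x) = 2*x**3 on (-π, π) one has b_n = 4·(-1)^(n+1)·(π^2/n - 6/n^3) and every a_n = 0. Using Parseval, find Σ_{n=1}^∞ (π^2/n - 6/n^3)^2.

pi**6/14

Parseval: Σ b_n^2 = (1/π) ∫_{-π}^{π} h(x)^2 dx = 8*pi**6/7.
b_n^2 = 16·(π^2/n - 6/n^3)^2, so the sum equals (8*pi**6/7)/16 = pi**6/14.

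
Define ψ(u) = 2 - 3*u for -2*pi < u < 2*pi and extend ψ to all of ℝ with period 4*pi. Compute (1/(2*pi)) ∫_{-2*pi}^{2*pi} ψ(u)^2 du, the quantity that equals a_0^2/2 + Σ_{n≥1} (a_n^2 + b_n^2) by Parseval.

(1/(2*pi)) ∫_{-2*pi}^{2*pi} ψ(u)^2 du = (1/(2*pi)) · (16*pi + 48*pi**3) = 8 + 24*pi**2.

8 + 24*pi**2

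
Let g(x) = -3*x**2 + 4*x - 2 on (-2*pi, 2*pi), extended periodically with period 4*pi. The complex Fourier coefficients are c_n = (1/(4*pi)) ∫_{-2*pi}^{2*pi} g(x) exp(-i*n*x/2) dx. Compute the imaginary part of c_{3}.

Since g is real-valued, Im(c_{3}) = -(1/(4*pi)) ∫_{-2*pi}^{2*pi} g(x) sin(3*x/2) dx = -b_{3}/2.
Integrating by parts twice (tabular method), an antiderivative of (-3*x**2 + 4*x - 2) sin(3*x/2) is 2*x**2*cos(3*x/2) - 8*x*sin(3*x/2)/3 - 8*x*cos(3*x/2)/3 + 16*sin(3*x/2)/9 - 4*cos(3*x/2)/9; evaluating from -2*pi to 2*pi: ∫_{-2*pi}^{2*pi} (-3*x**2 + 4*x - 2) sin(3*x/2) dx = (-8*pi**2 + 4/9 + 16*pi/3) - (-8*pi**2 - 16*pi/3 + 4/9) = 32*pi/3.
Hence Im(c_{3}) = (-1/(4*pi))·(32*pi/3) = -8/3.

-8/3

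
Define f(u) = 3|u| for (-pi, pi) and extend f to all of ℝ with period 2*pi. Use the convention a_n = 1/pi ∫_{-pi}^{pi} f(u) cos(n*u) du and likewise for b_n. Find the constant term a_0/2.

3*pi/2

a_0 = 1/pi ∫_{-pi}^{pi} f(u) du = 1/pi · (3*pi**2) = 3*pi.
So the constant term a_0/2 = 3*pi/2.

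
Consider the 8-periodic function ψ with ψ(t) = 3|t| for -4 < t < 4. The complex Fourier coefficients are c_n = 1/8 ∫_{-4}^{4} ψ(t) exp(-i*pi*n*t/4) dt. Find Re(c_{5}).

-24/(25*pi**2)

Since ψ is real-valued, Re(c_{5}) = 1/8 ∫_{-4}^{4} ψ(t) cos(5*pi*t/4) dt = a_{5}/2.
ψ is even and cos(5*pi*t/4) is even, so the integrand is even: ∫_{-4}^{4} ψ(t) cos(5*pi*t/4) dt = 2∫_0^{4} ψ(t) cos(5*pi*t/4) dt.
Integrating by parts (boundary term plus one more integral), an antiderivative of (3*t) cos(5*pi*t/4) is 12*t*sin(5*pi*t/4)/(5*pi) + 48*cos(5*pi*t/4)/(25*pi**2); evaluating from 0 to 4: ∫_{0}^{4} (3*t) cos(5*pi*t/4) dt = (-48/(25*pi**2)) - (48/(25*pi**2)) = -96/(25*pi**2).
So ∫_{-4}^{4} ψ(t) cos(5*pi*t/4) dt = -192/(25*pi**2).
Hence Re(c_{5}) = (1/8)·(-192/(25*pi**2)) = -24/(25*pi**2).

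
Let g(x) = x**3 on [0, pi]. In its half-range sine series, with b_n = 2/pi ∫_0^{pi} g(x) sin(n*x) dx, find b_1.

b_1 = 2/pi ∫_0^{pi} (x**3) sin(x) dx.
Integrating by parts three times (tabular method), an antiderivative of (x**3) sin(x) is -x**3*cos(x) + 3*x**2*sin(x) + 6*x*cos(x) - 6*sin(x); evaluating from 0 to pi: ∫_{0}^{pi} (x**3) sin(x) dx = (pi*(-6 + pi**2)) - (0) = pi*(-6 + pi**2).
Hence b_1 = (2/pi)·(pi*(-6 + pi**2)) = -12 + 2*pi**2.

-12 + 2*pi**2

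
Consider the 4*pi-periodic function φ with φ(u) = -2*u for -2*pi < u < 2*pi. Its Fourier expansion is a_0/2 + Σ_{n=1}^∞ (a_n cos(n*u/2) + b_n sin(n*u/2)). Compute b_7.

-8/7

b_7 = (1/(2*pi)) ∫_{-2*pi}^{2*pi} φ(u) sin(7*u/2) du.
φ is odd and sin(7*u/2) is odd, so the integrand is even and b_7 = 1/pi ∫_0^{2*pi} φ(u) sin(7*u/2) du.
Integrating by parts (boundary term plus one more integral), an antiderivative of (-2*u) sin(7*u/2) is 4*u*cos(7*u/2)/7 - 8*sin(7*u/2)/49; evaluating from 0 to 2*pi: ∫_{0}^{2*pi} (-2*u) sin(7*u/2) du = (-8*pi/7) - (0) = -8*pi/7.
Hence b_7 = (1/pi)·(-8*pi/7) = -8/7.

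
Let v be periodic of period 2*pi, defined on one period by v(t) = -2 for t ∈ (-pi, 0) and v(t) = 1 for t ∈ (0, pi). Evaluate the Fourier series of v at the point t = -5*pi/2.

-2

t = -5*pi/2 differs from t = -pi/2 by -1 full period(s), and the series is 2*pi-periodic.
v is continuous at t = -pi/2 with value -2, so the series converges to -2 there.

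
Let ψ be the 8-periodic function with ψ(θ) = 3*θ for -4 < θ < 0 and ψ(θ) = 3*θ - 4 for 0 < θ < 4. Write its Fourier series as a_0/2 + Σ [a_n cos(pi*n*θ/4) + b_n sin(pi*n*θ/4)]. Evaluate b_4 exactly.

b_4 = 1/4 ∫_{-4}^{4} ψ(θ) sin(pi*θ) dθ.
Split the integral at the breakpoints.
Integrating by parts (boundary term plus one more integral), an antiderivative of (3*θ) sin(pi*θ) is -3*θ*cos(pi*θ)/pi + 3*sin(pi*θ)/pi**2; evaluating from -4 to 0: ∫_{-4}^{0} (3*θ) sin(pi*θ) dθ = (0) - (12/pi) = -12/pi.
Integrating by parts (boundary term plus one more integral), an antiderivative of (3*θ - 4) sin(pi*θ) is -3*θ*cos(pi*θ)/pi + 3*sin(pi*θ)/pi**2 + 4*cos(pi*θ)/pi; evaluating from 0 to 4: ∫_{0}^{4} (3*θ - 4) sin(pi*θ) dθ = (-8/pi) - (4/pi) = -12/pi.
Summing the pieces and multiplying by (1/4) gives b_4 = -6/pi.

-6/pi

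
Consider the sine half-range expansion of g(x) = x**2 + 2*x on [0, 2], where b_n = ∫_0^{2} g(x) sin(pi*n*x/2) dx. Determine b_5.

16*(-2 + 25*pi**2)/(125*pi**3)

b_5 = ∫_0^{2} (x**2 + 2*x) sin(5*pi*x/2) dx.
Integrating by parts twice (tabular method), an antiderivative of (x**2 + 2*x) sin(5*pi*x/2) is -2*x**2*cos(5*pi*x/2)/(5*pi) + 8*x*sin(5*pi*x/2)/(25*pi**2) - 4*x*cos(5*pi*x/2)/(5*pi) + 8*sin(5*pi*x/2)/(25*pi**2) + 16*cos(5*pi*x/2)/(125*pi**3); evaluating from 0 to 2: ∫_{0}^{2} (x**2 + 2*x) sin(5*pi*x/2) dx = (16*(-1 + 25*pi**2)/(125*pi**3)) - (16/(125*pi**3)) = 16*(-2 + 25*pi**2)/(125*pi**3).
Hence b_5 = 16*(-2 + 25*pi**2)/(125*pi**3).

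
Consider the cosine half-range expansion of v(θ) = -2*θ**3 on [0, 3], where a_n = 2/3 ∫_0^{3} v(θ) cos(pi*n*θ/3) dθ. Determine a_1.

324*(-4 + pi**2)/pi**4

a_1 = 2/3 ∫_0^{3} (-2*θ**3) cos(pi*θ/3) dθ.
Integrating by parts three times (tabular method), an antiderivative of (-2*θ**3) cos(pi*θ/3) is -6*θ**3*sin(pi*θ/3)/pi - 54*θ**2*cos(pi*θ/3)/pi**2 + 324*θ*sin(pi*θ/3)/pi**3 + 972*cos(pi*θ/3)/pi**4; evaluating from 0 to 3: ∫_{0}^{3} (-2*θ**3) cos(pi*θ/3) dθ = (486*(-2 + pi**2)/pi**4) - (972/pi**4) = 486*(-4 + pi**2)/pi**4.
Hence a_1 = (2/3)·(486*(-4 + pi**2)/pi**4) = 324*(-4 + pi**2)/pi**4.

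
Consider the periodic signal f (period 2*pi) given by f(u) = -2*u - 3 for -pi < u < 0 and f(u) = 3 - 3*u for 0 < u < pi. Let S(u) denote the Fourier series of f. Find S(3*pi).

-pi/2

u = 3*pi differs from u = pi by 1 full period(s), and the series is 2*pi-periodic.
At u = pi the one-sided limits are f(pi^-) = 3 - 3*pi and f(pi^+) = -3 + 2*pi.
By Dirichlet's theorem the series converges to their average, [(3 - 3*pi) + (-3 + 2*pi)]/2 = -pi/2.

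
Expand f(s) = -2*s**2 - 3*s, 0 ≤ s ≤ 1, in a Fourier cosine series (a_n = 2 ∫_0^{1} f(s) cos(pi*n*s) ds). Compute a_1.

a_1 = 2 ∫_0^{1} (-2*s**2 - 3*s) cos(pi*s) ds.
Integrating by parts twice (tabular method), an antiderivative of (-2*s**2 - 3*s) cos(pi*s) is -2*s**2*sin(pi*s)/pi - 3*s*sin(pi*s)/pi - 4*s*cos(pi*s)/pi**2 + 4*sin(pi*s)/pi**3 - 3*cos(pi*s)/pi**2; evaluating from 0 to 1: ∫_{0}^{1} (-2*s**2 - 3*s) cos(pi*s) ds = (7/pi**2) - (-3/pi**2) = 10/pi**2.
Hence a_1 = 2·(10/pi**2) = 20/pi**2.

20/pi**2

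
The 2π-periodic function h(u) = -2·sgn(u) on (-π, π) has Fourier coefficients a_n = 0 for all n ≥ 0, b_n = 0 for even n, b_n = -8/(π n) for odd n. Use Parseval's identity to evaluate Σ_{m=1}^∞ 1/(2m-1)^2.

Parseval: Σ b_n^2 = (1/π) ∫_{-π}^{π} h(u)^2 du = 8.
Only odd n contribute, with b_n^2 = 64/(π^2 n^2), so Σ_{m≥1} 1/(2m-1)^2 = π^2·(8)/64 = pi**2/8.

pi**2/8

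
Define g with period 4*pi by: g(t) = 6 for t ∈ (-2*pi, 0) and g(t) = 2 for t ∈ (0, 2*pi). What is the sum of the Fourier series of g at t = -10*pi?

t = -10*pi differs from t = -2*pi by -2 full period(s), and the series is 4*pi-periodic.
At t = -2*pi the one-sided limits are g(-2*pi^-) = 2 and g(-2*pi^+) = 6.
By Dirichlet's theorem the series converges to their average, [(2) + (6)]/2 = 4.

4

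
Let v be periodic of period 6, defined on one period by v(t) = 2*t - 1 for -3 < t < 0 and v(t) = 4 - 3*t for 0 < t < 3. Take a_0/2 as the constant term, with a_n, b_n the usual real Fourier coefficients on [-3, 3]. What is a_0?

-9/2

a_0 = 1/3 ∫_{-3}^{3} v(t) dt = 1/3 · (-27/2) = -9/2.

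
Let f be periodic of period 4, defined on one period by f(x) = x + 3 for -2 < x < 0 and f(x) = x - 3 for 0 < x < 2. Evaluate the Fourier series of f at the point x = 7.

x = 7 differs from x = -1 by 2 full period(s), and the series is 4-periodic.
f is continuous at x = -1 with value 2, so the series converges to 2 there.

2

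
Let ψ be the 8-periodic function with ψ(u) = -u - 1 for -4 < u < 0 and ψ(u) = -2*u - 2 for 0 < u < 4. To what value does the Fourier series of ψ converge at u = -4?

-7/2

At u = -4 the one-sided limits are ψ(-4^-) = -10 and ψ(-4^+) = 3.
By Dirichlet's theorem the series converges to their average, [(-10) + (3)]/2 = -7/2.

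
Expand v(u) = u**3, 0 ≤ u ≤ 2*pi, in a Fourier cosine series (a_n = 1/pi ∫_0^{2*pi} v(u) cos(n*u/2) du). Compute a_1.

a_1 = 1/pi ∫_0^{2*pi} (u**3) cos(u/2) du.
Integrating by parts three times (tabular method), an antiderivative of (u**3) cos(u/2) is 2*u**3*sin(u/2) + 12*u**2*cos(u/2) - 48*u*sin(u/2) - 96*cos(u/2); evaluating from 0 to 2*pi: ∫_{0}^{2*pi} (u**3) cos(u/2) du = (96 - 48*pi**2) - (-96) = 192 - 48*pi**2.
Hence a_1 = (1/pi)·(192 - 48*pi**2) = -48*pi + 192/pi.

-48*pi + 192/pi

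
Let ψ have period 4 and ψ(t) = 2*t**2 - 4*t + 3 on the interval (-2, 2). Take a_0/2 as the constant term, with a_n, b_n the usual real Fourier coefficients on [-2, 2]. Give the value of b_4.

b_4 = 1/2 ∫_{-2}^{2} ψ(t) sin(2*pi*t) dt.
Integrating by parts twice (tabular method), an antiderivative of (2*t**2 - 4*t + 3) sin(2*pi*t) is -t**2*cos(2*pi*t)/pi + t*sin(2*pi*t)/pi**2 + 2*t*cos(2*pi*t)/pi - sin(2*pi*t)/pi**2 - 3*cos(2*pi*t)/(2*pi) + cos(2*pi*t)/(2*pi**3); evaluating from -2 to 2: ∫_{-2}^{2} (2*t**2 - 4*t + 3) sin(2*pi*t) dt = ((1 - 3*pi**2)/(2*pi**3)) - ((1 - 19*pi**2)/(2*pi**3)) = 8/pi.
Hence b_4 = (1/2)·(8/pi) = 4/pi.

4/pi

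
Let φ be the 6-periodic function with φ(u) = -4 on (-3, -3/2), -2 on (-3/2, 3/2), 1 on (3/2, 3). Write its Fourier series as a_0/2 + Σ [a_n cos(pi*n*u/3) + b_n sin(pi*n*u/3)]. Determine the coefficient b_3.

b_3 = 1/3 ∫_{-3}^{3} φ(u) sin(pi*u) du.
Split the integral at the breakpoints.
Directly, an antiderivative of (-4) sin(pi*u) is 4*cos(pi*u)/pi; evaluating from -3 to -3/2: ∫_{-3}^{-3/2} (-4) sin(pi*u) du = (0) - (-4/pi) = 4/pi.
Directly, an antiderivative of (-2) sin(pi*u) is 2*cos(pi*u)/pi; evaluating from -3/2 to 3/2: ∫_{-3/2}^{3/2} (-2) sin(pi*u) du = (0) - (0) = 0.
Directly, an antiderivative of (1) sin(pi*u) is -cos(pi*u)/pi; evaluating from 3/2 to 3: ∫_{3/2}^{3} (1) sin(pi*u) du = (1/pi) - (0) = 1/pi.
Summing the pieces and multiplying by (1/3) gives b_3 = 5/(3*pi).

5/(3*pi)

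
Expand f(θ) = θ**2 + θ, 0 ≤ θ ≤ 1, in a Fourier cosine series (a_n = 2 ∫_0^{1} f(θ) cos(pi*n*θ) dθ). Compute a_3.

a_3 = 2 ∫_0^{1} (θ**2 + θ) cos(3*pi*θ) dθ.
Integrating by parts twice (tabular method), an antiderivative of (θ**2 + θ) cos(3*pi*θ) is θ**2*sin(3*pi*θ)/(3*pi) + θ*sin(3*pi*θ)/(3*pi) + 2*θ*cos(3*pi*θ)/(9*pi**2) - 2*sin(3*pi*θ)/(27*pi**3) + cos(3*pi*θ)/(9*pi**2); evaluating from 0 to 1: ∫_{0}^{1} (θ**2 + θ) cos(3*pi*θ) dθ = (-1/(3*pi**2)) - (1/(9*pi**2)) = -4/(9*pi**2).
Hence a_3 = 2·(-4/(9*pi**2)) = -8/(9*pi**2).

-8/(9*pi**2)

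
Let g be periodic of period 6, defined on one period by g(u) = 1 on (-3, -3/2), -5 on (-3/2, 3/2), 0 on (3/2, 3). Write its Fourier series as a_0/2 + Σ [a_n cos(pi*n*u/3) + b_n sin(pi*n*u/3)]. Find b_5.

b_5 = 1/3 ∫_{-3}^{3} g(u) sin(5*pi*u/3) du.
Split the integral at the breakpoints.
Directly, an antiderivative of (1) sin(5*pi*u/3) is -3*cos(5*pi*u/3)/(5*pi); evaluating from -3 to -3/2: ∫_{-3}^{-3/2} (1) sin(5*pi*u/3) du = (0) - (3/(5*pi)) = -3/(5*pi).
Directly, an antiderivative of (-5) sin(5*pi*u/3) is 3*cos(5*pi*u/3)/pi; evaluating from -3/2 to 3/2: ∫_{-3/2}^{3/2} (-5) sin(5*pi*u/3) du = (0) - (0) = 0.
∫_{3/2}^{3} (0) sin(5*pi*u/3) du = 0.
Summing the pieces and multiplying by (1/3) gives b_5 = -1/(5*pi).

-1/(5*pi)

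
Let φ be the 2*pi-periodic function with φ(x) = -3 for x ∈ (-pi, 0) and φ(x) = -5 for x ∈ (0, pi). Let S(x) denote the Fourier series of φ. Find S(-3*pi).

x = -3*pi differs from x = pi by -2 full period(s), and the series is 2*pi-periodic.
At x = pi the one-sided limits are φ(pi^-) = -5 and φ(pi^+) = -3.
By Dirichlet's theorem the series converges to their average, [(-5) + (-3)]/2 = -4.

-4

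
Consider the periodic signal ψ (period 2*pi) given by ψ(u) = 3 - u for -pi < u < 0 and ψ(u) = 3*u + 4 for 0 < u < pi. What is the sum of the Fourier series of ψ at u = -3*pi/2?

4 + 3*pi/2

u = -3*pi/2 differs from u = pi/2 by -1 full period(s), and the series is 2*pi-periodic.
ψ is continuous at u = pi/2 with value 4 + 3*pi/2, so the series converges to 4 + 3*pi/2 there.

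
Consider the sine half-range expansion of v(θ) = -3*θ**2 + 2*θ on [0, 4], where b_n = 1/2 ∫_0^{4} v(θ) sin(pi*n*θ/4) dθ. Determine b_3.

16*(8 - 15*pi**2)/(9*pi**3)

b_3 = 1/2 ∫_0^{4} (-3*θ**2 + 2*θ) sin(3*pi*θ/4) dθ.
Integrating by parts twice (tabular method), an antiderivative of (-3*θ**2 + 2*θ) sin(3*pi*θ/4) is 4*θ**2*cos(3*pi*θ/4)/pi - 32*θ*sin(3*pi*θ/4)/(3*pi**2) - 8*θ*cos(3*pi*θ/4)/(3*pi) + 32*sin(3*pi*θ/4)/(9*pi**2) - 128*cos(3*pi*θ/4)/(9*pi**3); evaluating from 0 to 4: ∫_{0}^{4} (-3*θ**2 + 2*θ) sin(3*pi*θ/4) dθ = (32*(4 - 15*pi**2)/(9*pi**3)) - (-128/(9*pi**3)) = 32*(8 - 15*pi**2)/(9*pi**3).
Hence b_3 = (1/2)·(32*(8 - 15*pi**2)/(9*pi**3)) = 16*(8 - 15*pi**2)/(9*pi**3).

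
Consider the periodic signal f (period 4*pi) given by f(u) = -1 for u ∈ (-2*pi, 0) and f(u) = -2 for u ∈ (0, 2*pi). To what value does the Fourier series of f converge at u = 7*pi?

u = 7*pi differs from u = -pi by 2 full period(s), and the series is 4*pi-periodic.
f is continuous at u = -pi with value -1, so the series converges to -1 there.

-1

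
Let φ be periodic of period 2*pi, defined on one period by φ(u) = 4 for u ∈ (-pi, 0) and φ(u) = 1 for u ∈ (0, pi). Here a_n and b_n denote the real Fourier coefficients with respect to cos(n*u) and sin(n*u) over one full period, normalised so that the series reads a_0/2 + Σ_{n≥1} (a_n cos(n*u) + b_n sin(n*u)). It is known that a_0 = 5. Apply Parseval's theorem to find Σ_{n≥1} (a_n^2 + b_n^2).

9/2

Parseval: a_0^2/2 + Σ_{n≥1} (a_n^2+b_n^2) = 1/pi ∫_{-pi}^{pi} φ(u)^2 du = 17.
Subtract a_0^2/2 = 25/2: Σ (a_n^2+b_n^2) = 9/2.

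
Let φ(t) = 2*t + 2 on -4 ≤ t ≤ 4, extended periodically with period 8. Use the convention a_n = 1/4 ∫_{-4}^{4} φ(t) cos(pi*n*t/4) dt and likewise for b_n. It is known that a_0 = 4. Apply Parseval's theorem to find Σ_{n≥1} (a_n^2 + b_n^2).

128/3

Parseval: a_0^2/2 + Σ_{n≥1} (a_n^2+b_n^2) = 1/4 ∫_{-4}^{4} φ(t)^2 dt = 152/3.
Subtract a_0^2/2 = 8: Σ (a_n^2+b_n^2) = 128/3.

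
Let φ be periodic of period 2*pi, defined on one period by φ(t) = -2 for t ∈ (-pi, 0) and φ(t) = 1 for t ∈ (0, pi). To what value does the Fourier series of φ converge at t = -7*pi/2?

1

t = -7*pi/2 differs from t = pi/2 by -2 full period(s), and the series is 2*pi-periodic.
φ is continuous at t = pi/2 with value 1, so the series converges to 1 there.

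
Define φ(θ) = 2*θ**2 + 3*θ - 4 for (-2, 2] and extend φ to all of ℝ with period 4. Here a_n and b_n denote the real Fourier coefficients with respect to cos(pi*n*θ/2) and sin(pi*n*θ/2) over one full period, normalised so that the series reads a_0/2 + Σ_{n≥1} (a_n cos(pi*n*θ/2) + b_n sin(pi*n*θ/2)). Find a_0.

a_0 = 1/2 ∫_{-2}^{2} φ(θ) dθ = 1/2 · (-16/3) = -8/3.

-8/3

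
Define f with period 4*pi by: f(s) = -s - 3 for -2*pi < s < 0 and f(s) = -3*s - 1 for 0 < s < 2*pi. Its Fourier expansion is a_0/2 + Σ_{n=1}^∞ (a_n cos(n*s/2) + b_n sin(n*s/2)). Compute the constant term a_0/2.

a_0 = (1/(2*pi)) ∫_{-2*pi}^{2*pi} f(s) ds = (1/(2*pi)) · (-4*pi*(2 + pi)) = -2*pi - 4.
So the constant term a_0/2 = -pi - 2.

-pi - 2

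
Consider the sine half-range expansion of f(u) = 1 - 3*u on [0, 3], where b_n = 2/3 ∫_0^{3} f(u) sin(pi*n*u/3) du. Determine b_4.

b_4 = 2/3 ∫_0^{3} (1 - 3*u) sin(4*pi*u/3) du.
Integrating by parts (boundary term plus one more integral), an antiderivative of (1 - 3*u) sin(4*pi*u/3) is 9*u*cos(4*pi*u/3)/(4*pi) - 27*sin(4*pi*u/3)/(16*pi**2) - 3*cos(4*pi*u/3)/(4*pi); evaluating from 0 to 3: ∫_{0}^{3} (1 - 3*u) sin(4*pi*u/3) du = (6/pi) - (-3/(4*pi)) = 27/(4*pi).
Hence b_4 = (2/3)·(27/(4*pi)) = 9/(2*pi).

9/(2*pi)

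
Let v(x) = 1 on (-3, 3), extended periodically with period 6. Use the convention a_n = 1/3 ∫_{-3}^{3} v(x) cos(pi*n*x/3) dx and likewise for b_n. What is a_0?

2

a_0 = 1/3 ∫_{-3}^{3} v(x) dx = 1/3 · (6) = 2.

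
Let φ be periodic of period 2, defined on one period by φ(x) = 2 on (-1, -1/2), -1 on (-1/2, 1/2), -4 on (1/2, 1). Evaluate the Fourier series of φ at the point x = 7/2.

x = 7/2 differs from x = -1/2 by 2 full period(s), and the series is 2-periodic.
At x = -1/2 the one-sided limits are φ(-1/2^-) = 2 and φ(-1/2^+) = -1.
By Dirichlet's theorem the series converges to their average, [(2) + (-1)]/2 = 1/2.

1/2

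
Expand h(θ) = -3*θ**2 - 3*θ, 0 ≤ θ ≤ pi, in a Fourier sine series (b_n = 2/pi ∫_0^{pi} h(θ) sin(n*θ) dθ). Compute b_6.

1 + pi

b_6 = 2/pi ∫_0^{pi} (-3*θ**2 - 3*θ) sin(6*θ) dθ.
Integrating by parts twice (tabular method), an antiderivative of (-3*θ**2 - 3*θ) sin(6*θ) is θ**2*cos(6*θ)/2 - θ*sin(6*θ)/6 + θ*cos(6*θ)/2 - sin(6*θ)/12 - cos(6*θ)/36; evaluating from 0 to pi: ∫_{0}^{pi} (-3*θ**2 - 3*θ) sin(6*θ) dθ = (-1/36 + pi/2 + pi**2/2) - (-1/36) = pi*(1 + pi)/2.
Hence b_6 = (2/pi)·(pi*(1 + pi)/2) = 1 + pi.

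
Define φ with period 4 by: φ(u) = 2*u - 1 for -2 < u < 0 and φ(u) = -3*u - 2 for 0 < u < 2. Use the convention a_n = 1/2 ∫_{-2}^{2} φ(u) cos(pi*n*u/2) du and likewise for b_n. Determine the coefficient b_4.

b_4 = 1/2 ∫_{-2}^{2} φ(u) sin(2*pi*u) du.
Split the integral at the breakpoints.
Integrating by parts (boundary term plus one more integral), an antiderivative of (2*u - 1) sin(2*pi*u) is -u*cos(2*pi*u)/pi + sin(2*pi*u)/(2*pi**2) + cos(2*pi*u)/(2*pi); evaluating from -2 to 0: ∫_{-2}^{0} (2*u - 1) sin(2*pi*u) du = (1/(2*pi)) - (5/(2*pi)) = -2/pi.
Integrating by parts (boundary term plus one more integral), an antiderivative of (-3*u - 2) sin(2*pi*u) is 3*u*cos(2*pi*u)/(2*pi) - 3*sin(2*pi*u)/(4*pi**2) + cos(2*pi*u)/pi; evaluating from 0 to 2: ∫_{0}^{2} (-3*u - 2) sin(2*pi*u) du = (4/pi) - (1/pi) = 3/pi.
Summing the pieces and multiplying by (1/2) gives b_4 = 1/(2*pi).

1/(2*pi)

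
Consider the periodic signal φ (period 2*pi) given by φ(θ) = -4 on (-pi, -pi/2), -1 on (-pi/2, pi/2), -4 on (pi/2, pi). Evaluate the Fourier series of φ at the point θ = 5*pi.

-4

θ = 5*pi differs from θ = pi by 2 full period(s), and the series is 2*pi-periodic.
φ is continuous at θ = pi with value -4, so the series converges to -4 there.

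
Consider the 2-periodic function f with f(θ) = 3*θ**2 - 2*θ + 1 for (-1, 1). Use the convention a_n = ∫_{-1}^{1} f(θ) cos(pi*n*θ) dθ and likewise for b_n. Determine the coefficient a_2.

a_2 = ∫_{-1}^{1} f(θ) cos(2*pi*θ) dθ.
Integrating by parts twice (tabular method), an antiderivative of (3*θ**2 - 2*θ + 1) cos(2*pi*θ) is 3*θ**2*sin(2*pi*θ)/(2*pi) - θ*sin(2*pi*θ)/pi + 3*θ*cos(2*pi*θ)/(2*pi**2) - 3*sin(2*pi*θ)/(4*pi**3) + sin(2*pi*θ)/(2*pi) - cos(2*pi*θ)/(2*pi**2); evaluating from -1 to 1: ∫_{-1}^{1} (3*θ**2 - 2*θ + 1) cos(2*pi*θ) dθ = (pi**(-2)) - (-2/pi**2) = 3/pi**2.
Hence a_2 = 3/pi**2.

3/pi**2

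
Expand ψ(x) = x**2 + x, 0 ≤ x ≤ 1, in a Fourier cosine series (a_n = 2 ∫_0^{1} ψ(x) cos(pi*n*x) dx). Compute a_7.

-8/(49*pi**2)

a_7 = 2 ∫_0^{1} (x**2 + x) cos(7*pi*x) dx.
Integrating by parts twice (tabular method), an antiderivative of (x**2 + x) cos(7*pi*x) is x**2*sin(7*pi*x)/(7*pi) + x*sin(7*pi*x)/(7*pi) + 2*x*cos(7*pi*x)/(49*pi**2) - 2*sin(7*pi*x)/(343*pi**3) + cos(7*pi*x)/(49*pi**2); evaluating from 0 to 1: ∫_{0}^{1} (x**2 + x) cos(7*pi*x) dx = (-3/(49*pi**2)) - (1/(49*pi**2)) = -4/(49*pi**2).
Hence a_7 = 2·(-4/(49*pi**2)) = -8/(49*pi**2).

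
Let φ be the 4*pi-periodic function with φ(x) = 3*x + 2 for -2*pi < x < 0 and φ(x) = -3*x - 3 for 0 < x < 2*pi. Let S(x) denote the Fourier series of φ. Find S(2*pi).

-6*pi - 1/2

x = 2*pi differs from x = -2*pi by 1 full period(s), and the series is 4*pi-periodic.
At x = -2*pi the one-sided limits are φ(-2*pi^-) = -6*pi - 3 and φ(-2*pi^+) = 2 - 6*pi.
By Dirichlet's theorem the series converges to their average, [(-6*pi - 3) + (2 - 6*pi)]/2 = -6*pi - 1/2.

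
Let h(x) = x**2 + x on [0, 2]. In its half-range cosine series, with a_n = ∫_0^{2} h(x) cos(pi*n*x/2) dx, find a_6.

4/(9*pi**2)

a_6 = ∫_0^{2} (x**2 + x) cos(3*pi*x) dx.
Integrating by parts twice (tabular method), an antiderivative of (x**2 + x) cos(3*pi*x) is x**2*sin(3*pi*x)/(3*pi) + x*sin(3*pi*x)/(3*pi) + 2*x*cos(3*pi*x)/(9*pi**2) - 2*sin(3*pi*x)/(27*pi**3) + cos(3*pi*x)/(9*pi**2); evaluating from 0 to 2: ∫_{0}^{2} (x**2 + x) cos(3*pi*x) dx = (5/(9*pi**2)) - (1/(9*pi**2)) = 4/(9*pi**2).
Hence a_6 = 4/(9*pi**2).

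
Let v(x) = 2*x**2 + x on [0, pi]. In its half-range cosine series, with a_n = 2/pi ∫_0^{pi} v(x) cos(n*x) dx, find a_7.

a_7 = 2/pi ∫_0^{pi} (2*x**2 + x) cos(7*x) dx.
Integrating by parts twice (tabular method), an antiderivative of (2*x**2 + x) cos(7*x) is 2*x**2*sin(7*x)/7 + x*sin(7*x)/7 + 4*x*cos(7*x)/49 - 4*sin(7*x)/343 + cos(7*x)/49; evaluating from 0 to pi: ∫_{0}^{pi} (2*x**2 + x) cos(7*x) dx = (-4*pi/49 - 1/49) - (1/49) = -4*pi/49 - 2/49.
Hence a_7 = (2/pi)·(-4*pi/49 - 2/49) = 4*(-2*pi - 1)/(49*pi).

4*(-2*pi - 1)/(49*pi)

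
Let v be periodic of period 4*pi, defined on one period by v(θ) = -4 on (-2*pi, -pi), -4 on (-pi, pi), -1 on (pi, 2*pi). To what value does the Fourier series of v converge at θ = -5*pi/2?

θ = -5*pi/2 differs from θ = 3*pi/2 by -1 full period(s), and the series is 4*pi-periodic.
v is continuous at θ = 3*pi/2 with value -1, so the series converges to -1 there.

-1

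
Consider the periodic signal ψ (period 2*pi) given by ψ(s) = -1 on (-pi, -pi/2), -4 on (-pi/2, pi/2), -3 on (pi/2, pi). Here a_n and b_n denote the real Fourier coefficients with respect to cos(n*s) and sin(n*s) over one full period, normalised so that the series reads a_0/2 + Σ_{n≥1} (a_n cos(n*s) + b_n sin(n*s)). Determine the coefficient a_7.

4/(7*pi)

a_7 = 1/pi ∫_{-pi}^{pi} ψ(s) cos(7*s) ds.
Split the integral at the breakpoints.
Directly, an antiderivative of (-1) cos(7*s) is -sin(7*s)/7; evaluating from -pi to -pi/2: ∫_{-pi}^{-pi/2} (-1) cos(7*s) ds = (-1/7) - (0) = -1/7.
Directly, an antiderivative of (-4) cos(7*s) is -4*sin(7*s)/7; evaluating from -pi/2 to pi/2: ∫_{-pi/2}^{pi/2} (-4) cos(7*s) ds = (4/7) - (-4/7) = 8/7.
Directly, an antiderivative of (-3) cos(7*s) is -3*sin(7*s)/7; evaluating from pi/2 to pi: ∫_{pi/2}^{pi} (-3) cos(7*s) ds = (0) - (3/7) = -3/7.
Summing the pieces and multiplying by (1/pi) gives a_7 = 4/(7*pi).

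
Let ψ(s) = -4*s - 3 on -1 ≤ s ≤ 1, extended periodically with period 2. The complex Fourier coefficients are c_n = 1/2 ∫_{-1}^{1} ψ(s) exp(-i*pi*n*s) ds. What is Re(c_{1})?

0

Since ψ is real-valued, Re(c_{1}) = 1/2 ∫_{-1}^{1} ψ(s) cos(pi*s) ds = a_{1}/2.
Integrating by parts (boundary term plus one more integral), an antiderivative of (-4*s - 3) cos(pi*s) is -4*s*sin(pi*s)/pi - 3*sin(pi*s)/pi - 4*cos(pi*s)/pi**2; evaluating from -1 to 1: ∫_{-1}^{1} (-4*s - 3) cos(pi*s) ds = (4/pi**2) - (4/pi**2) = 0.
Hence Re(c_{1}) = (1/2)·(0) = 0.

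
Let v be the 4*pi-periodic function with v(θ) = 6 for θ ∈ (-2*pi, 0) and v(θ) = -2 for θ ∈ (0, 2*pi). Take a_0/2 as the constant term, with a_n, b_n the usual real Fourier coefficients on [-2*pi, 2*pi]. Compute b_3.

b_3 = (1/(2*pi)) ∫_{-2*pi}^{2*pi} v(θ) sin(3*θ/2) dθ.
Split the integral at the breakpoints.
Directly, an antiderivative of (6) sin(3*θ/2) is -4*cos(3*θ/2); evaluating from -2*pi to 0: ∫_{-2*pi}^{0} (6) sin(3*θ/2) dθ = (-4) - (4) = -8.
Directly, an antiderivative of (-2) sin(3*θ/2) is 4*cos(3*θ/2)/3; evaluating from 0 to 2*pi: ∫_{0}^{2*pi} (-2) sin(3*θ/2) dθ = (-4/3) - (4/3) = -8/3.
Summing the pieces and multiplying by (1/(2*pi)) gives b_3 = -16/(3*pi).

-16/(3*pi)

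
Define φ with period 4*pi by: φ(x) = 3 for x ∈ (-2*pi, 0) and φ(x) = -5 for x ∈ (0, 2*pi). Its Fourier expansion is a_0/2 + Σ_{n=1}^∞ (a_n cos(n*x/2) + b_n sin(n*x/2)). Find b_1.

-16/pi

b_1 = (1/(2*pi)) ∫_{-2*pi}^{2*pi} φ(x) sin(x/2) dx.
Split the integral at the breakpoints.
Directly, an antiderivative of (3) sin(x/2) is -6*cos(x/2); evaluating from -2*pi to 0: ∫_{-2*pi}^{0} (3) sin(x/2) dx = (-6) - (6) = -12.
Directly, an antiderivative of (-5) sin(x/2) is 10*cos(x/2); evaluating from 0 to 2*pi: ∫_{0}^{2*pi} (-5) sin(x/2) dx = (-10) - (10) = -20.
Summing the pieces and multiplying by (1/(2*pi)) gives b_1 = -16/pi.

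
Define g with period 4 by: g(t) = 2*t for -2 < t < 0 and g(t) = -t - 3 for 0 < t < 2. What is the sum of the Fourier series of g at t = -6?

t = -6 differs from t = 2 by -2 full period(s), and the series is 4-periodic.
At t = 2 the one-sided limits are g(2^-) = -5 and g(2^+) = -4.
By Dirichlet's theorem the series converges to their average, [(-5) + (-4)]/2 = -9/2.

-9/2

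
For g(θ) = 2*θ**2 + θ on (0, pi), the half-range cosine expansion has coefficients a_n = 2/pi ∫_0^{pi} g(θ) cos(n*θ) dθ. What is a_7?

a_7 = 2/pi ∫_0^{pi} (2*θ**2 + θ) cos(7*θ) dθ.
Integrating by parts twice (tabular method), an antiderivative of (2*θ**2 + θ) cos(7*θ) is 2*θ**2*sin(7*θ)/7 + θ*sin(7*θ)/7 + 4*θ*cos(7*θ)/49 - 4*sin(7*θ)/343 + cos(7*θ)/49; evaluating from 0 to pi: ∫_{0}^{pi} (2*θ**2 + θ) cos(7*θ) dθ = (-4*pi/49 - 1/49) - (1/49) = -4*pi/49 - 2/49.
Hence a_7 = (2/pi)·(-4*pi/49 - 2/49) = 4*(-2*pi - 1)/(49*pi).

4*(-2*pi - 1)/(49*pi)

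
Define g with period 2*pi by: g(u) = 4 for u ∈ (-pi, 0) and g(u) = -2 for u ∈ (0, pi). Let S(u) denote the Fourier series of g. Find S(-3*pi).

1

u = -3*pi differs from u = -pi by -1 full period(s), and the series is 2*pi-periodic.
At u = -pi the one-sided limits are g(-pi^-) = -2 and g(-pi^+) = 4.
By Dirichlet's theorem the series converges to their average, [(-2) + (4)]/2 = 1.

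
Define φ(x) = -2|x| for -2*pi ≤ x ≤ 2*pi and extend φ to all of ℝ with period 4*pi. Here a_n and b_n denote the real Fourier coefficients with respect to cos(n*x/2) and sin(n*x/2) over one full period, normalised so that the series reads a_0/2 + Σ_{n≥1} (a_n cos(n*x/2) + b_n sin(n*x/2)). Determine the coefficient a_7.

16/(49*pi)

a_7 = (1/(2*pi)) ∫_{-2*pi}^{2*pi} φ(x) cos(7*x/2) dx.
φ is even and cos(7*x/2) is even, so the integrand is even and a_7 = 1/pi ∫_0^{2*pi} φ(x) cos(7*x/2) dx.
Integrating by parts (boundary term plus one more integral), an antiderivative of (-2*x) cos(7*x/2) is -4*x*sin(7*x/2)/7 - 8*cos(7*x/2)/49; evaluating from 0 to 2*pi: ∫_{0}^{2*pi} (-2*x) cos(7*x/2) dx = (8/49) - (-8/49) = 16/49.
Hence a_7 = (1/pi)·(16/49) = 16/(49*pi).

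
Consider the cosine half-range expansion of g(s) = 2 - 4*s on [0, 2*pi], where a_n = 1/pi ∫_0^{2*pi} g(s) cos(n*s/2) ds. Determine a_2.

a_2 = 1/pi ∫_0^{2*pi} (2 - 4*s) cos(s) ds.
Integrating by parts (boundary term plus one more integral), an antiderivative of (2 - 4*s) cos(s) is -4*s*sin(s) + 2*sin(s) - 4*cos(s); evaluating from 0 to 2*pi: ∫_{0}^{2*pi} (2 - 4*s) cos(s) ds = (-4) - (-4) = 0.
Hence a_2 = (1/pi)·(0) = 0.

0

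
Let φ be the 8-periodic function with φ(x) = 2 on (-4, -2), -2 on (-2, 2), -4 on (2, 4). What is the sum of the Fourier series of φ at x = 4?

At x = 4 the one-sided limits are φ(4^-) = -4 and φ(4^+) = 2.
By Dirichlet's theorem the series converges to their average, [(-4) + (2)]/2 = -1.

-1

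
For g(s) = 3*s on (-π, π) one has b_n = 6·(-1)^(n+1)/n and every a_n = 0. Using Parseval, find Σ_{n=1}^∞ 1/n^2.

pi**2/6

Parseval: Σ b_n^2 = (1/π) ∫_{-π}^{π} g(s)^2 ds = 6*pi**2.
Σ b_n^2 = Σ 36/n^2, so Σ 1/n^2 = (6*pi**2)/36 = pi**2/6.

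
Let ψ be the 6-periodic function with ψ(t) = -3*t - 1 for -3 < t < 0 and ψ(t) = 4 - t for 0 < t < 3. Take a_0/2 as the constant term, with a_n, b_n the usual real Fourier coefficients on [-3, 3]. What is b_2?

b_2 = 1/3 ∫_{-3}^{3} ψ(t) sin(2*pi*t/3) dt.
Split the integral at the breakpoints.
Integrating by parts (boundary term plus one more integral), an antiderivative of (-3*t - 1) sin(2*pi*t/3) is 9*t*cos(2*pi*t/3)/(2*pi) - 27*sin(2*pi*t/3)/(4*pi**2) + 3*cos(2*pi*t/3)/(2*pi); evaluating from -3 to 0: ∫_{-3}^{0} (-3*t - 1) sin(2*pi*t/3) dt = (3/(2*pi)) - (-12/pi) = 27/(2*pi).
Integrating by parts (boundary term plus one more integral), an antiderivative of (4 - t) sin(2*pi*t/3) is 3*t*cos(2*pi*t/3)/(2*pi) - 9*sin(2*pi*t/3)/(4*pi**2) - 6*cos(2*pi*t/3)/pi; evaluating from 0 to 3: ∫_{0}^{3} (4 - t) sin(2*pi*t/3) dt = (-3/(2*pi)) - (-6/pi) = 9/(2*pi).
Summing the pieces and multiplying by (1/3) gives b_2 = 6/pi.

6/pi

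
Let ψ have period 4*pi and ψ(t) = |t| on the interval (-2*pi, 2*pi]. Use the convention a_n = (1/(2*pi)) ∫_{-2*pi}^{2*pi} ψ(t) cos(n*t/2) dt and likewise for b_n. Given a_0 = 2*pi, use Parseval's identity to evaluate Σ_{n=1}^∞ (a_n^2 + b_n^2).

2*pi**2/3

Parseval: a_0^2/2 + Σ_{n≥1} (a_n^2+b_n^2) = (1/(2*pi)) ∫_{-2*pi}^{2*pi} ψ(t)^2 dt = 8*pi**2/3.
Subtract a_0^2/2 = 2*pi**2: Σ (a_n^2+b_n^2) = 2*pi**2/3.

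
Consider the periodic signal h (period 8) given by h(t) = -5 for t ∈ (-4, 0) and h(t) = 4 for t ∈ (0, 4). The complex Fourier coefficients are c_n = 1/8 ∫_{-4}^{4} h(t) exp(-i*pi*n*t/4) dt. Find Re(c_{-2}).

Since h is real-valued, Re(c_{-2}) = 1/8 ∫_{-4}^{4} h(t) cos(-pi*t/2) dt = a_{2}/2.
Split the integral at the breakpoints.
Directly, an antiderivative of (-5) cos(-pi*t/2) is -10*sin(pi*t/2)/pi; evaluating from -4 to 0: ∫_{-4}^{0} (-5) cos(-pi*t/2) dt = (0) - (0) = 0.
Directly, an antiderivative of (4) cos(-pi*t/2) is 8*sin(pi*t/2)/pi; evaluating from 0 to 4: ∫_{0}^{4} (4) cos(-pi*t/2) dt = (0) - (0) = 0.
So ∫_{-4}^{4} h(t) cos(-pi*t/2) dt = 0.
Hence Re(c_{-2}) = (1/8)·(0) = 0.

0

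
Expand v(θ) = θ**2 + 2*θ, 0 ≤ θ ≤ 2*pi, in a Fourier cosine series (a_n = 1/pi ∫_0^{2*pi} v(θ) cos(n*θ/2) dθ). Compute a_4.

1

a_4 = 1/pi ∫_0^{2*pi} (θ**2 + 2*θ) cos(2*θ) dθ.
Integrating by parts twice (tabular method), an antiderivative of (θ**2 + 2*θ) cos(2*θ) is θ**2*sin(2*θ)/2 + θ*sin(2*θ) + θ*cos(2*θ)/2 - sin(2*θ)/4 + cos(2*θ)/2; evaluating from 0 to 2*pi: ∫_{0}^{2*pi} (θ**2 + 2*θ) cos(2*θ) dθ = (1/2 + pi) - (1/2) = pi.
Hence a_4 = (1/pi)·(pi) = 1.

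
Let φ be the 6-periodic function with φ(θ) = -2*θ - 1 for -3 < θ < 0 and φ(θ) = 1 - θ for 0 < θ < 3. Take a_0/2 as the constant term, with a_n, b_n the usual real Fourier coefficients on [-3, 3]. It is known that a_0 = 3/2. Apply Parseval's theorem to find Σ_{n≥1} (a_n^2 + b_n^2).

Parseval: a_0^2/2 + Σ_{n≥1} (a_n^2+b_n^2) = 1/3 ∫_{-3}^{3} φ(θ)^2 dθ = 8.
Subtract a_0^2/2 = 9/8: Σ (a_n^2+b_n^2) = 55/8.

55/8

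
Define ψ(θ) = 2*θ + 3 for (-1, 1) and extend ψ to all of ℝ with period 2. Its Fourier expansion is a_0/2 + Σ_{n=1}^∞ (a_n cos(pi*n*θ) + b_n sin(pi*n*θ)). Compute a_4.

0

a_4 = ∫_{-1}^{1} ψ(θ) cos(4*pi*θ) dθ.
Integrating by parts (boundary term plus one more integral), an antiderivative of (2*θ + 3) cos(4*pi*θ) is θ*sin(4*pi*θ)/(2*pi) + 3*sin(4*pi*θ)/(4*pi) + cos(4*pi*θ)/(8*pi**2); evaluating from -1 to 1: ∫_{-1}^{1} (2*θ + 3) cos(4*pi*θ) dθ = (1/(8*pi**2)) - (1/(8*pi**2)) = 0.
Hence a_4 = 0.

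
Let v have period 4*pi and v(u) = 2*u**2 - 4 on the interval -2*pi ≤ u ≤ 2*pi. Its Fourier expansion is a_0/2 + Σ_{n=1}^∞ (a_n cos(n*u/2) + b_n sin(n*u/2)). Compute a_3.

a_3 = (1/(2*pi)) ∫_{-2*pi}^{2*pi} v(u) cos(3*u/2) du.
v is even and cos(3*u/2) is even, so the integrand is even and a_3 = 1/pi ∫_0^{2*pi} v(u) cos(3*u/2) du.
Integrating by parts twice (tabular method), an antiderivative of (2*u**2 - 4) cos(3*u/2) is 4*u**2*sin(3*u/2)/3 + 16*u*cos(3*u/2)/9 - 104*sin(3*u/2)/27; evaluating from 0 to 2*pi: ∫_{0}^{2*pi} (2*u**2 - 4) cos(3*u/2) du = (-32*pi/9) - (0) = -32*pi/9.
Hence a_3 = (1/pi)·(-32*pi/9) = -32/9.

-32/9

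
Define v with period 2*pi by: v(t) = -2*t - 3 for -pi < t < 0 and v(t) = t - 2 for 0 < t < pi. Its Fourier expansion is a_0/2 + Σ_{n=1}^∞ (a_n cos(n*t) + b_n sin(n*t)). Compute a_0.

a_0 = 1/pi ∫_{-pi}^{pi} v(t) dt = 1/pi · (pi*(-10 + 3*pi)/2) = -5 + 3*pi/2.

-5 + 3*pi/2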